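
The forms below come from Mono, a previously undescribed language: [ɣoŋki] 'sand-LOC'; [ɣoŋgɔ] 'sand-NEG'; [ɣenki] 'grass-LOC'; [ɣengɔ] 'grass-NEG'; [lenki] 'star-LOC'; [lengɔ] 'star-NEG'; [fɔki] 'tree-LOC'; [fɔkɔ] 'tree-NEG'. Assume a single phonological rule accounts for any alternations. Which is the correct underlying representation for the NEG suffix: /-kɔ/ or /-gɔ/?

The NEG suffix surfaces as [-gɔ] and [-kɔ], depending on the final segment of the stem.
By contrast the LOC suffix keeps its initial [k] throughout — that segment must be underlying.
So the underlying form is /-gɔ/, and voiced stops become voiceless after a vowel.

/-gɔ/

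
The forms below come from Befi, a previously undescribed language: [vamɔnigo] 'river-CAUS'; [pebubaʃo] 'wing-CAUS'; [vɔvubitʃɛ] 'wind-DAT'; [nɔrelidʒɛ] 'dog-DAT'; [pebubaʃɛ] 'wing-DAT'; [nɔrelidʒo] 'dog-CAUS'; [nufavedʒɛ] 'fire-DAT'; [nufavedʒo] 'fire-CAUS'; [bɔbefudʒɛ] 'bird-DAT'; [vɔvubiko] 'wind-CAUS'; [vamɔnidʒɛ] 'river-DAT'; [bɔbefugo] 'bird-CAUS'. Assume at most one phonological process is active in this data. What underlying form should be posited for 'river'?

In [vamɔnigo] and [vamɔnidʒɛ] the final segment of 'river' alternates: [g] ~ [dʒ].
If /dʒ/ were underlying and a rule turned it into [g] before the CAUS suffix, 'dog' would also alternate; but it has [dʒ] in both [nɔrelidʒo] and [nɔrelidʒɛ].
The alternation reflects palatalization before a front vowel: /k/ and /g/ become palato-alveolar [tʃ] and [dʒ] before a front vowel. /g/ is underlying.

/vamɔnig/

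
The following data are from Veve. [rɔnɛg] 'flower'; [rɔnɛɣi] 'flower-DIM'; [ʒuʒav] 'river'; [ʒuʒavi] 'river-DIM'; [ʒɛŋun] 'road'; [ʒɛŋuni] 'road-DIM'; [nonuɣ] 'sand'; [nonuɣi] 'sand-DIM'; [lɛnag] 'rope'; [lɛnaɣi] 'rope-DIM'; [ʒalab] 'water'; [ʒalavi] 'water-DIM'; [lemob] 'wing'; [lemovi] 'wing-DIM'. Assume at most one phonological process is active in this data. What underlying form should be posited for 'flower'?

/rɔnɛg/

'flower' shows [g] ~ [ɣ] at the end of the stem ([rɔnɛg] vs [rɔnɛɣi]).
But 'sand' keeps [ɣ] in both environments ([nonuɣ], [nonuɣi]), so there is no rule changing /ɣ/ to [g] in isolation.
The underlying segment must be /g/; voiced stops become fricatives between vowels, yielding [ɣ] there.
The underlying form of 'flower' is therefore /rɔnɛg/.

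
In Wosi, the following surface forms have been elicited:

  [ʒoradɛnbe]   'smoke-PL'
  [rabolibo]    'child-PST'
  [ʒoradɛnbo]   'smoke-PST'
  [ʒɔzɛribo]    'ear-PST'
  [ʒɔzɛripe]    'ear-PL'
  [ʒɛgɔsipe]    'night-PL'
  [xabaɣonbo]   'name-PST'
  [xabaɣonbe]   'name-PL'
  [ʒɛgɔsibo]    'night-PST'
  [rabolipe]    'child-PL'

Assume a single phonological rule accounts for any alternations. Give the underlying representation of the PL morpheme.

The PL morpheme has two allomorphs, [-be] and [-pe].
The PST suffix, which begins with [b], is invariant after every stem; so [b] is not altered by any rule here.
The PL suffix is therefore /-pe/ underlyingly, with post-nasal voicing: voiceless stops become voiced after a nasal.

/-pe/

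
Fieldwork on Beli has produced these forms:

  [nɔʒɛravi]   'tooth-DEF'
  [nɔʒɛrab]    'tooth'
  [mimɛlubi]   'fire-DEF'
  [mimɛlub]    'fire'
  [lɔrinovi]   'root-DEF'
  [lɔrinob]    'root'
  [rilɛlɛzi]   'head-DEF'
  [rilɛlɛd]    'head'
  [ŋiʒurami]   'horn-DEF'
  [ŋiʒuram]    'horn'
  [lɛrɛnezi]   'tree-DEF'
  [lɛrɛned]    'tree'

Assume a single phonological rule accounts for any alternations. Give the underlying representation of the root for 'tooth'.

The root 'tooth' surfaces as [nɔʒɛravi] and [nɔʒɛrab], with a stem-final [v] ~ [b] alternation.
If /b/ were underlying and a rule turned it into [v] before the DEF suffix, 'fire' would also alternate; but it has [b] in both [mimɛlubi] and [mimɛlub].
The underlying segment must be /v/; voiced fricatives become stops word-finally, yielding [b] there.
So 'tooth' = /nɔʒɛrav/.

/nɔʒɛrav/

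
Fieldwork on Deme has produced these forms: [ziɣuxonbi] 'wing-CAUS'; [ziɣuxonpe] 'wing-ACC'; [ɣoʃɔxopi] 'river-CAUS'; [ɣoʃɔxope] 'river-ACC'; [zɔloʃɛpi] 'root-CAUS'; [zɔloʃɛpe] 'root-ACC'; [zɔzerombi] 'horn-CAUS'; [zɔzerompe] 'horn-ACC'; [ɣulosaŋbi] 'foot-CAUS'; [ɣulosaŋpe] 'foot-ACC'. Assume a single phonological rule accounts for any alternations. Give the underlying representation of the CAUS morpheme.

The CAUS suffix surfaces as [-bi] and [-pi], depending on the final segment of the stem.
By contrast the ACC suffix keeps its initial [p] throughout — that segment must be underlying.
So the underlying form is /-bi/, and voiced stops become voiceless after a vowel.

/-bi/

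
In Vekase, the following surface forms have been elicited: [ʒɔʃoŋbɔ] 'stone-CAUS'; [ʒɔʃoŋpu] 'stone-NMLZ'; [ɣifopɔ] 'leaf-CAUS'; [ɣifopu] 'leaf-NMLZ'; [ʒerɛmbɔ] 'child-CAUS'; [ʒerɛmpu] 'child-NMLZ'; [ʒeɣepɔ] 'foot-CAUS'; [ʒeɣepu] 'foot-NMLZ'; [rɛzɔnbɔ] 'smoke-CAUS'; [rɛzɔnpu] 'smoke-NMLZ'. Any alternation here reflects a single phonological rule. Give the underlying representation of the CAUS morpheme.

The CAUS morpheme has two allomorphs, [-bɔ] and [-pɔ].
The NMLZ suffix, which begins with [p], is invariant after every stem; so [p] is not altered by any rule here.
So the underlying form is /-bɔ/, and voiced stops become voiceless after a vowel.

/-bɔ/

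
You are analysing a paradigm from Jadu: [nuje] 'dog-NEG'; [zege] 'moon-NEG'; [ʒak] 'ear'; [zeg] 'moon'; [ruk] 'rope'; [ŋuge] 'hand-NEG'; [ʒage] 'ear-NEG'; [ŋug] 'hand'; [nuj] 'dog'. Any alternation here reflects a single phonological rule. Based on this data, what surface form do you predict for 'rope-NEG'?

In [ʒak] and [ʒage] the final segment of 'ear' alternates: [k] ~ [g].
If /g/ were underlying and a rule turned it into [k] in isolation, 'hand' would also alternate; but it has [g] in both [ŋug] and [ŋuge].
Therefore /k/ is basic and [g] is derived by intervocalic voicing (voiceless stops become voiced between vowels).
From [ruk] the stem 'rope' is /ruk/; between vowels this yields [ruge].

[ruge]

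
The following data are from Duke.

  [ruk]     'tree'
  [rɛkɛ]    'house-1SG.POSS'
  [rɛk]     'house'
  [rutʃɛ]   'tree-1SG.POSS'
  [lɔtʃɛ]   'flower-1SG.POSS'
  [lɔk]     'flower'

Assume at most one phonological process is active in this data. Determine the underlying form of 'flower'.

/lɔtʃ/

The root 'flower' surfaces as [lɔk] and [lɔtʃɛ], with a stem-final [k] ~ [tʃ] alternation.
The stem 'house' ([rɛk], [rɛkɛ]) shows [k] unchanged in both environments, so [k] cannot be basic with [tʃ] derived before the 1SG.POSS suffix.
The underlying segment must be /tʃ/; palato-alveolar /tʃ/ becomes [k] when no front vowel follows, yielding [k] there.
Hence 'flower' is /lɔtʃ/ underlyingly.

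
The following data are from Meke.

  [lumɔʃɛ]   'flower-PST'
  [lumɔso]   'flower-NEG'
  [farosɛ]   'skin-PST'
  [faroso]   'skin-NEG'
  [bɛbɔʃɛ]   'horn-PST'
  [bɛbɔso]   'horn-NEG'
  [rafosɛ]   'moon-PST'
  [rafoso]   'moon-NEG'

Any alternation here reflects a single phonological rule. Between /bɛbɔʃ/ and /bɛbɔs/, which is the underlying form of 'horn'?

/bɛbɔʃ/

The root 'horn' surfaces as [bɛbɔʃɛ] and [bɛbɔso], with a stem-final [ʃ] ~ [s] alternation.
If /s/ were underlying and a rule turned it into [ʃ] before the PST suffix, 'moon' would also alternate; but it has [s] in both [rafosɛ] and [rafoso].
So /ʃ/ is underlying, and a rule of depalatalization — palato-alveolar /ʃ/ becomes [s] when no front vowel follows — gives [s].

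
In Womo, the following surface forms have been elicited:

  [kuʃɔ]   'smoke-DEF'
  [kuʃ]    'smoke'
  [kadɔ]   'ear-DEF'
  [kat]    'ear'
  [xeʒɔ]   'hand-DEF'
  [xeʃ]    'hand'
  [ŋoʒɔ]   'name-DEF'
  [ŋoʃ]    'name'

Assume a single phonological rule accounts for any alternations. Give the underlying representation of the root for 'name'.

The stem for 'name' ends in [ʒ] in [ŋoʒɔ] but [ʃ] in [ŋoʃ].
If /ʃ/ were underlying and a rule turned it into [ʒ] before the DEF suffix, 'smoke' would also alternate; but it has [ʃ] in both [kuʃɔ] and [kuʃ].
The alternation reflects word-final obstruent devoicing: voiced obstruents become voiceless word-finally. /ʒ/ is underlying.

/ŋoʒ/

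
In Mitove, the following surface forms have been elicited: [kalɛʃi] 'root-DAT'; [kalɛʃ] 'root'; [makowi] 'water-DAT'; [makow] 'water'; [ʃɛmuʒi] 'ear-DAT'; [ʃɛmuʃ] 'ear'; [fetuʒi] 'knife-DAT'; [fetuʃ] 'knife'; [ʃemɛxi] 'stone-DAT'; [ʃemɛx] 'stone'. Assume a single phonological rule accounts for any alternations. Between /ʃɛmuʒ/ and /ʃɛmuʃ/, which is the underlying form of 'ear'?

/ʃɛmuʒ/

'ear' shows [ʒ] ~ [ʃ] at the end of the stem ([ʃɛmuʒi] vs [ʃɛmuʃ]).
The stem 'root' ([kalɛʃi], [kalɛʃ]) shows [ʃ] unchanged in both environments, so [ʃ] cannot be basic with [ʒ] derived before the DAT suffix.
The underlying segment must be /ʒ/; voiced obstruents become voiceless word-finally, yielding [ʃ] there.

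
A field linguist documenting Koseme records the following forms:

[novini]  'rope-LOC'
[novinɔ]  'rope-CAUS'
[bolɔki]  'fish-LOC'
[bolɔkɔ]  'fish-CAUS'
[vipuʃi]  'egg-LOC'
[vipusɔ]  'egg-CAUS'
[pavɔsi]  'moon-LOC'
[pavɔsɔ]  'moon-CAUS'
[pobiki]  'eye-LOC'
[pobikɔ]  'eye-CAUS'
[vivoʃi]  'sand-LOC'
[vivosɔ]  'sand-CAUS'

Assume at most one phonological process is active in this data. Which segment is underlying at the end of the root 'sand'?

/ʃ/

In [vivoʃi] and [vivosɔ] the final segment of 'sand' alternates: [ʃ] ~ [s].
The stem 'moon' ([pavɔsi], [pavɔsɔ]) shows [s] unchanged in both environments, so [s] cannot be basic with [ʃ] derived before the LOC suffix.
Therefore /ʃ/ is basic and [s] is derived by depalatalization (palato-alveolar /ʃ/ becomes [s] when no front vowel follows).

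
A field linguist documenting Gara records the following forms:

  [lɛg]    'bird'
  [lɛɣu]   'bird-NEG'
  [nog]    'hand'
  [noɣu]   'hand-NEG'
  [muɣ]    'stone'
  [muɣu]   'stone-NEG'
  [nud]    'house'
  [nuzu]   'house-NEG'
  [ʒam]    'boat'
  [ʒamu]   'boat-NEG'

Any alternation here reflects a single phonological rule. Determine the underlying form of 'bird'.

/lɛg/

In [lɛg] and [lɛɣu] the final segment of 'bird' alternates: [g] ~ [ɣ].
Compare 'stone', with invariant [ɣ] in [muɣ] and [muɣu]: an analysis with underlying /ɣ/ and a rule producing [g] in isolation would wrongly predict alternation here too.
Therefore /g/ is basic and [ɣ] is derived by intervocalic spirantization (voiced stops become fricatives between vowels).
Hence 'bird' is /lɛg/ underlyingly.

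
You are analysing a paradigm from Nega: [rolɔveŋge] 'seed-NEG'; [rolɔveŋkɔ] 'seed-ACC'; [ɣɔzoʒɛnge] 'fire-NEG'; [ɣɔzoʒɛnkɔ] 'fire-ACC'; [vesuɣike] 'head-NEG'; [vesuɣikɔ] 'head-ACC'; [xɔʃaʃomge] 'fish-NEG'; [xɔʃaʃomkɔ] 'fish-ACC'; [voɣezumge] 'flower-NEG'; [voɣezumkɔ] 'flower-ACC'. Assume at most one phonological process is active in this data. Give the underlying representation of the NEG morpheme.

/-ge/

The NEG suffix surfaces as [-ge] and [-ke], depending on the final segment of the stem.
By contrast the ACC suffix keeps its initial [k] throughout — that segment must be underlying.
The NEG suffix is therefore /-ge/ underlyingly, with post-vocalic devoicing: voiced stops become voiceless after a vowel.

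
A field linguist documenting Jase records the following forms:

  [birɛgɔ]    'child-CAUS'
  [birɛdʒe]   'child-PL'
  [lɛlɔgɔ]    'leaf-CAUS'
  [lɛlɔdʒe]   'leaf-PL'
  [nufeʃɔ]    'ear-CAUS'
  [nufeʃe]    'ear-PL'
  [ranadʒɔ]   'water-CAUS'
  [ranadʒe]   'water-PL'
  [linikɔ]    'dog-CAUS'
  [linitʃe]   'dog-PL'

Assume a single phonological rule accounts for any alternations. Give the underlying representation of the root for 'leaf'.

In [lɛlɔgɔ] and [lɛlɔdʒe] the final segment of 'leaf' alternates: [g] ~ [dʒ].
But 'water' keeps [dʒ] in both environments ([ranadʒɔ], [ranadʒe]), so there is no rule changing /dʒ/ to [g] before the CAUS suffix.
So /g/ is underlying, and a rule of palatalization before a front vowel — /k/ and /g/ become palato-alveolar [tʃ] and [dʒ] before a front vowel — gives [dʒ].

/lɛlɔg/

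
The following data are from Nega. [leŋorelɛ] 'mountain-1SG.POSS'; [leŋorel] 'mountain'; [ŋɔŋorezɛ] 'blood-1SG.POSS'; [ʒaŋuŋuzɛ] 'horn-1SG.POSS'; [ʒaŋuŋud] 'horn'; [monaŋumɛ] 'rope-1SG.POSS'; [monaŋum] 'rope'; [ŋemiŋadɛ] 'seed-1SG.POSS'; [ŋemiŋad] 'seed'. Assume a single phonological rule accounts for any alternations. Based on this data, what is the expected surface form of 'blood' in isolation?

The stem for 'horn' ends in [z] in [ʒaŋuŋuzɛ] but [d] in [ʒaŋuŋud].
If /d/ were underlying and a rule turned it into [z] before the 1SG.POSS suffix, 'seed' would also alternate; but it has [d] in both [ŋemiŋadɛ] and [ŋemiŋad].
The alternation reflects word-final hardening: voiced fricatives become stops word-finally. /z/ is underlying.
The one attested form of 'blood', [ŋɔŋorezɛ], shows underlying /ŋɔŋorez/. Applying the same rule word-finally gives [ŋɔŋored].

[ŋɔŋored]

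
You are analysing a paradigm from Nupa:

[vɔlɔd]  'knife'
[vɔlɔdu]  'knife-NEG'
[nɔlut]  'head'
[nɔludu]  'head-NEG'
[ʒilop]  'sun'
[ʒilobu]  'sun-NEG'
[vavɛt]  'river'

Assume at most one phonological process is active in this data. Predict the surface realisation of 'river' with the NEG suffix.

In [nɔlut] and [nɔludu] the final segment of 'head' alternates: [t] ~ [d].
Compare 'knife', with invariant [d] in [vɔlɔd] and [vɔlɔdu]: an analysis with underlying /d/ and a rule producing [t] in isolation would wrongly predict alternation here too.
The alternation reflects intervocalic voicing: voiceless stops become voiced between vowels. /t/ is underlying.
From [vavɛt] the stem 'river' is /vavɛt/; between vowels this yields [vavɛdu].

[vavɛdu]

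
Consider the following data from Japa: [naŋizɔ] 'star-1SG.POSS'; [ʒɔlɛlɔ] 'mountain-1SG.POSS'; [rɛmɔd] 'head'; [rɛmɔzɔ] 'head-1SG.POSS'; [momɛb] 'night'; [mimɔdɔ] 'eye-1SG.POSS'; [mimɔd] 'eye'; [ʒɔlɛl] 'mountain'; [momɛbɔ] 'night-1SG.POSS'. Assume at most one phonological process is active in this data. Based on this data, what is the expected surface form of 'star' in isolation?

[naŋid]

The stem for 'head' ends in [d] in [rɛmɔd] but [z] in [rɛmɔzɔ].
If /d/ were underlying and a rule turned it into [z] before the 1SG.POSS suffix, 'eye' would also alternate; but it has [d] in both [mimɔd] and [mimɔdɔ].
Therefore /z/ is basic and [d] is derived by word-final hardening (voiced fricatives become stops word-finally).
From [naŋizɔ] the stem 'star' is /naŋiz/; word-finally this yields [naŋid].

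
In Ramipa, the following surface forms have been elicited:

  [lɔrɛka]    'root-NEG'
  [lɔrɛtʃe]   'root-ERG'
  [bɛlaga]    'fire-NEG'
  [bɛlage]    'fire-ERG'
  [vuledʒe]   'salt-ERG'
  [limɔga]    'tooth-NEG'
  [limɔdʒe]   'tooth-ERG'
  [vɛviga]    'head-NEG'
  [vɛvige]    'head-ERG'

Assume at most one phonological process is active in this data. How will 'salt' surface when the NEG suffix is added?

[vulega]

The stem for 'tooth' ends in [g] in [limɔga] but [dʒ] in [limɔdʒe].
Compare 'head', with invariant [g] in [vɛviga] and [vɛvige]: an analysis with underlying /g/ and a rule producing [dʒ] before the ERG suffix would wrongly predict alternation here too.
So /dʒ/ is underlying, and a rule of depalatalization — palato-alveolar /tʃ/ and /dʒ/ become [k] and [g] when no front vowel follows — gives [g].
The one attested form of 'salt', [vuledʒe], shows underlying /vuledʒ/. Applying the same rule when no front vowel follows gives [vulega].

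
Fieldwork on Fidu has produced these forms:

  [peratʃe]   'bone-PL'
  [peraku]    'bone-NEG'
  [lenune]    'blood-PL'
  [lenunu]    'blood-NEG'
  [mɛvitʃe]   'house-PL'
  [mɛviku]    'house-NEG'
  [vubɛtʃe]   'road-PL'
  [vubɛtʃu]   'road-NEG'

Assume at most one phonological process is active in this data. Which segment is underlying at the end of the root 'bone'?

'bone' shows [tʃ] ~ [k] at the end of the stem ([peratʃe] vs [peraku]).
Compare 'road', with invariant [tʃ] in [vubɛtʃe] and [vubɛtʃu]: an analysis with underlying /tʃ/ and a rule producing [k] before the NEG suffix would wrongly predict alternation here too.
The underlying segment must be /k/; /k/ becomes palato-alveolar [tʃ] before a front vowel, yielding [tʃ] there.

/k/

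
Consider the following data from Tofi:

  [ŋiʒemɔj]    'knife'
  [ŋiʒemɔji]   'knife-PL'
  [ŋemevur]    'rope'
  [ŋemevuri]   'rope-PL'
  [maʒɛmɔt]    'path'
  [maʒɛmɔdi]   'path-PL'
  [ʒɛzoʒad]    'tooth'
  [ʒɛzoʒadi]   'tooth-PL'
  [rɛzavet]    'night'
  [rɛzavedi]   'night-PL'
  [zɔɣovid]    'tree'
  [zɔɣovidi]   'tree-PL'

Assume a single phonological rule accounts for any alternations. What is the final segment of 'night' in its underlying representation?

/t/

In [rɛzavet] and [rɛzavedi] the final segment of 'night' alternates: [t] ~ [d].
The stem 'tooth' ([ʒɛzoʒad], [ʒɛzoʒadi]) shows [d] unchanged in both environments, so [d] cannot be basic with [t] derived in isolation.
So /t/ is underlying, and a rule of intervocalic voicing — voiceless stops become voiced between vowels — gives [d].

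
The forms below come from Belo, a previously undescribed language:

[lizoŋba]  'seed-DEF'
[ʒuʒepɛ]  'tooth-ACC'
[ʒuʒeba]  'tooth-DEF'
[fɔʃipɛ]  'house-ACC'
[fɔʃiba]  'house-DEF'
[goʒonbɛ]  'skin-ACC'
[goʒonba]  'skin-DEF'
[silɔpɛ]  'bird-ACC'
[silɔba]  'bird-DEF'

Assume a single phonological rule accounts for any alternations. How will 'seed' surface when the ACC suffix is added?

[lizoŋbɛ]

The ACC suffix surfaces as [-bɛ] and [-pɛ], depending on the final segment of the stem.
The DEF suffix, which begins with [b], is invariant after every stem; so [b] is not altered by any rule here.
So the underlying form is /-pɛ/, and voiceless stops become voiced after a nasal.
After 'seed', which ends in a nasal, the suffix surfaces as [-bɛ], giving [lizoŋbɛ].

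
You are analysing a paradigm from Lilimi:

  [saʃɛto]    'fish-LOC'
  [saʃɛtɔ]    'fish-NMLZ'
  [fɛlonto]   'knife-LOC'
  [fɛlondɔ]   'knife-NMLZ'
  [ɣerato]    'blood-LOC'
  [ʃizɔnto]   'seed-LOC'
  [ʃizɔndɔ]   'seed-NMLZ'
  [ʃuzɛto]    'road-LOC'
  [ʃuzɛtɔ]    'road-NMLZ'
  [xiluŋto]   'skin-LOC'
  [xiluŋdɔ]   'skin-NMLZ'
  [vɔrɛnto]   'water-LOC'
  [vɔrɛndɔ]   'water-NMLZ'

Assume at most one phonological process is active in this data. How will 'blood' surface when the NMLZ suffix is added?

[ɣeratɔ]

The NMLZ morpheme has two allomorphs, [-dɔ] and [-tɔ].
The LOC suffix, which begins with [t], is invariant after every stem; so [t] is not altered by any rule here.
So the underlying form is /-dɔ/, and voiced stops become voiceless after a vowel.
After 'blood', which ends in a vowel, the suffix surfaces as [-tɔ], giving [ɣeratɔ].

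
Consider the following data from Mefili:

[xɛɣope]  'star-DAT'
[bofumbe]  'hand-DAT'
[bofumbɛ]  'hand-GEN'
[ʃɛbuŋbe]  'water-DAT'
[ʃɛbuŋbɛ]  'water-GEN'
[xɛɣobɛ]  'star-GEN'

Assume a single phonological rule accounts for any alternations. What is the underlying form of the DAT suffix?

The DAT suffix surfaces as [-be] and [-pe], depending on the final segment of the stem.
The GEN suffix, which begins with [b], is invariant after every stem; so [b] is not altered by any rule here.
So the underlying form is /-pe/, and voiceless stops become voiced after a nasal.

/-pe/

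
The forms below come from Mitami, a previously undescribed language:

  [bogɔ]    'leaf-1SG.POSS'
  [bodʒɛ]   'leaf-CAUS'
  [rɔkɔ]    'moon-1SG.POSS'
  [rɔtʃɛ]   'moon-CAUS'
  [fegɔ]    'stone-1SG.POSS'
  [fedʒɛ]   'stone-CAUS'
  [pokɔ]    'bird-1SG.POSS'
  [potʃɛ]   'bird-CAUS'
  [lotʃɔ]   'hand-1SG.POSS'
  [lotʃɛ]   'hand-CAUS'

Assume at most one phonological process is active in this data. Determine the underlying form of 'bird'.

/pok/

'bird' shows [k] ~ [tʃ] at the end of the stem ([pokɔ] vs [potʃɛ]).
But 'hand' keeps [tʃ] in both environments ([lotʃɔ], [lotʃɛ]), so there is no rule changing /tʃ/ to [k] before the 1SG.POSS suffix.
The alternation reflects palatalization before a front vowel: /k/ and /g/ become palato-alveolar [tʃ] and [dʒ] before a front vowel. /k/ is underlying.
The underlying form of 'bird' is therefore /pok/.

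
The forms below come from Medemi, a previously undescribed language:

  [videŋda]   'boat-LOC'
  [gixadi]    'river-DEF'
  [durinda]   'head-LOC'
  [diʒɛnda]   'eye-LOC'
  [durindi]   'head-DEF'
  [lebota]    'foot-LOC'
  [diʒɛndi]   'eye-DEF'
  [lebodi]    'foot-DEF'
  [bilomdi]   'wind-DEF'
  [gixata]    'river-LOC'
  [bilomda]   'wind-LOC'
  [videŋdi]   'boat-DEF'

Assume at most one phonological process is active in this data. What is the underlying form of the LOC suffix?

The LOC morpheme has two allomorphs, [-da] and [-ta].
The DEF suffix, which begins with [d], is invariant after every stem; so [d] is not altered by any rule here.
So the underlying form is /-ta/, and voiceless stops become voiced after a nasal.

/-ta/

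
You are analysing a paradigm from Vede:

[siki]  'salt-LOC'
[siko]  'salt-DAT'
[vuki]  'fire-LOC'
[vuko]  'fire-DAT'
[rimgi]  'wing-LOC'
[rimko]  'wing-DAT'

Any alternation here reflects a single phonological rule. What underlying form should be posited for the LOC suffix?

The LOC suffix surfaces as [-gi] and [-ki], depending on the final segment of the stem.
The DAT suffix, which begins with [k], is invariant after every stem; so [k] is not altered by any rule here.
The LOC suffix is therefore /-gi/ underlyingly, with post-vocalic devoicing: voiced stops become voiceless after a vowel.

/-gi/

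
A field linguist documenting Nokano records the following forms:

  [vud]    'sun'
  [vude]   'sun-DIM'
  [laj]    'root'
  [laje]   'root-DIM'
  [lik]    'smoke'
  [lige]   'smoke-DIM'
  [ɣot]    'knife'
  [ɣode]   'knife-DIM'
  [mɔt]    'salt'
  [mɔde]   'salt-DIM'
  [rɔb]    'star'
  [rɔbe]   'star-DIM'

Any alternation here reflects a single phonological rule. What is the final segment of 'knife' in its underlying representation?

/t/

The root 'knife' surfaces as [ɣot] and [ɣode], with a stem-final [t] ~ [d] alternation.
But 'sun' keeps [d] in both environments ([vud], [vude]), so there is no rule changing /d/ to [t] in isolation.
The alternation reflects intervocalic voicing: voiceless stops become voiced between vowels. /t/ is underlying.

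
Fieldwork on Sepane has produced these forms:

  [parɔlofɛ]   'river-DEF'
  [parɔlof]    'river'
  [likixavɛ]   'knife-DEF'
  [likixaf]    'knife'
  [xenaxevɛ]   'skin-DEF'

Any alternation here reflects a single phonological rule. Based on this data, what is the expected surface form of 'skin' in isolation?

The root 'knife' surfaces as [likixavɛ] and [likixaf], with a stem-final [v] ~ [f] alternation.
Compare 'river', with invariant [f] in [parɔlofɛ] and [parɔlof]: an analysis with underlying /f/ and a rule producing [v] before the DEF suffix would wrongly predict alternation here too.
The underlying segment must be /v/; voiced obstruents become voiceless word-finally, yielding [f] there.
The one attested form of 'skin', [xenaxevɛ], shows underlying /xenaxev/. Applying the same rule word-finally gives [xenaxef].

[xenaxef]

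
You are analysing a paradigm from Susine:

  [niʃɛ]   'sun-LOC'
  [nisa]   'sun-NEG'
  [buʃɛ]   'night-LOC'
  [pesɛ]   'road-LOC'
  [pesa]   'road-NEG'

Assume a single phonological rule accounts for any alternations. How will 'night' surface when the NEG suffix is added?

[busa]

The root 'sun' surfaces as [niʃɛ] and [nisa], with a stem-final [ʃ] ~ [s] alternation.
If /s/ were underlying and a rule turned it into [ʃ] before the LOC suffix, 'road' would also alternate; but it has [s] in both [pesɛ] and [pesa].
The underlying segment must be /ʃ/; palato-alveolar /ʃ/ becomes [s] when no front vowel follows, yielding [s] there.
The one attested form of 'night', [buʃɛ], shows underlying /buʃ/. Applying the same rule when no front vowel follows gives [busa].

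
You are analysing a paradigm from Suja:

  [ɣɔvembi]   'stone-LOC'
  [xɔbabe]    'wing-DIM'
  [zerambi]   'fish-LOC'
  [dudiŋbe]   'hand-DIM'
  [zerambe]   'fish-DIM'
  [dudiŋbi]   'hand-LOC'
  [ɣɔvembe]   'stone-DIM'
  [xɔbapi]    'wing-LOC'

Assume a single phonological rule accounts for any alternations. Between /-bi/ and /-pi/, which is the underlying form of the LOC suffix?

/-pi/

The LOC morpheme has two allomorphs, [-bi] and [-pi].
The DIM suffix, which begins with [b], is invariant after every stem; so [b] is not altered by any rule here.
So the underlying form is /-pi/, and voiceless stops become voiced after a nasal.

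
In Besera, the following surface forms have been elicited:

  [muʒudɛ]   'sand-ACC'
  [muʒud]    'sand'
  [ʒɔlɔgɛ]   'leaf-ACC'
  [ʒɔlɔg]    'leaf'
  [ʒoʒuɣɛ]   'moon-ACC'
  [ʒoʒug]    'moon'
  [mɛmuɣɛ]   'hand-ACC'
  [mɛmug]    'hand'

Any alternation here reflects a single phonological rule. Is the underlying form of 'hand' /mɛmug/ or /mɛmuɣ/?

In [mɛmuɣɛ] and [mɛmug] the final segment of 'hand' alternates: [ɣ] ~ [g].
Compare 'leaf', with invariant [g] in [ʒɔlɔgɛ] and [ʒɔlɔg]: an analysis with underlying /g/ and a rule producing [ɣ] before the ACC suffix would wrongly predict alternation here too.
So /ɣ/ is underlying, and a rule of word-final hardening — voiced fricatives become stops word-finally — gives [g].

/mɛmuɣ/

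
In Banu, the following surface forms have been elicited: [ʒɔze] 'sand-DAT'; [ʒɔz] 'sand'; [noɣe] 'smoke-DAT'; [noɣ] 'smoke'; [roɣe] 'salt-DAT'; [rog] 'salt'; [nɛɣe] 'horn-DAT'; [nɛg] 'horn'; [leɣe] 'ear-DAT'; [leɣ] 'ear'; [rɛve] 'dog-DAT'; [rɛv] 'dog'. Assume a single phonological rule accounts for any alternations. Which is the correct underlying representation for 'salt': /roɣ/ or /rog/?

/rog/

In [roɣe] and [rog] the final segment of 'salt' alternates: [ɣ] ~ [g].
Compare 'smoke', with invariant [ɣ] in [noɣe] and [noɣ]: an analysis with underlying /ɣ/ and a rule producing [g] in isolation would wrongly predict alternation here too.
So /g/ is underlying, and a rule of intervocalic spirantization — voiced stops become fricatives between vowels — gives [ɣ].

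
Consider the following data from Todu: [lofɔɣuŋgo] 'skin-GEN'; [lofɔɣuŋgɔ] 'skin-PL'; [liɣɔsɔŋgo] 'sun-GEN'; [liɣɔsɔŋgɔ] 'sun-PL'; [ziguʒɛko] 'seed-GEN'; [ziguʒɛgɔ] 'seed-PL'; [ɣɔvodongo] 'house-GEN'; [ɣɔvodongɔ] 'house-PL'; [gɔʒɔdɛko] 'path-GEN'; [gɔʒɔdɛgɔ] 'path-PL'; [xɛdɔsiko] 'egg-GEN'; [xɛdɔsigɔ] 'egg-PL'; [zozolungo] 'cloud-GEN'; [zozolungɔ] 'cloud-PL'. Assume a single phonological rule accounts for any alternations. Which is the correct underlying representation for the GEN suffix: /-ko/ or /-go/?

/-ko/

The GEN suffix surfaces as [-go] and [-ko], depending on the final segment of the stem.
By contrast the PL suffix keeps its initial [g] throughout — that segment must be underlying.
The GEN suffix is therefore /-ko/ underlyingly, with post-nasal voicing: voiceless stops become voiced after a nasal.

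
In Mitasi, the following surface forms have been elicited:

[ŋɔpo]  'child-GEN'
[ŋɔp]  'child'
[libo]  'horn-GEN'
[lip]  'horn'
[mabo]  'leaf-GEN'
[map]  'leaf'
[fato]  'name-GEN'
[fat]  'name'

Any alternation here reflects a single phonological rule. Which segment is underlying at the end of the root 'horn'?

/b/

In [libo] and [lip] the final segment of 'horn' alternates: [b] ~ [p].
But 'child' keeps [p] in both environments ([ŋɔpo], [ŋɔp]), so there is no rule changing /p/ to [b] before the GEN suffix.
So /b/ is underlying, and a rule of word-final obstruent devoicing — voiced obstruents become voiceless word-finally — gives [p].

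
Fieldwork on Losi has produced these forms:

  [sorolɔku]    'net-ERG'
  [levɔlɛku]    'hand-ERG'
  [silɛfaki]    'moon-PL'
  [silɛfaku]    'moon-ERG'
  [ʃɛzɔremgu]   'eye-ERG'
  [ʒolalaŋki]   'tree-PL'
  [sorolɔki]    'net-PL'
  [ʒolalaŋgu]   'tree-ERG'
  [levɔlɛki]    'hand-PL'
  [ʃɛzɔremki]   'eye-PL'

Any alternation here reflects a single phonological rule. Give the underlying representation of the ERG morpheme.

The ERG suffix surfaces as [-gu] and [-ku], depending on the final segment of the stem.
The PL suffix, which begins with [k], is invariant after every stem; so [k] is not altered by any rule here.
So the underlying form is /-gu/, and voiced stops become voiceless after a vowel.

/-gu/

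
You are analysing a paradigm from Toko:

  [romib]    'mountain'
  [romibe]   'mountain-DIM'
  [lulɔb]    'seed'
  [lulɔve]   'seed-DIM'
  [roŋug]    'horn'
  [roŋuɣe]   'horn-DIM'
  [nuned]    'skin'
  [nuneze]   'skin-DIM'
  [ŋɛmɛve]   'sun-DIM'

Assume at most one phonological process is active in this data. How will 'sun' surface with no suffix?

The root 'seed' surfaces as [lulɔb] and [lulɔve], with a stem-final [b] ~ [v] alternation.
If /b/ were underlying and a rule turned it into [v] before the DIM suffix, 'mountain' would also alternate; but it has [b] in both [romib] and [romibe].
Therefore /v/ is basic and [b] is derived by word-final hardening (voiced fricatives become stops word-finally).
The one attested form of 'sun', [ŋɛmɛve], shows underlying /ŋɛmɛv/. Applying the same rule word-finally gives [ŋɛmɛb].

[ŋɛmɛb]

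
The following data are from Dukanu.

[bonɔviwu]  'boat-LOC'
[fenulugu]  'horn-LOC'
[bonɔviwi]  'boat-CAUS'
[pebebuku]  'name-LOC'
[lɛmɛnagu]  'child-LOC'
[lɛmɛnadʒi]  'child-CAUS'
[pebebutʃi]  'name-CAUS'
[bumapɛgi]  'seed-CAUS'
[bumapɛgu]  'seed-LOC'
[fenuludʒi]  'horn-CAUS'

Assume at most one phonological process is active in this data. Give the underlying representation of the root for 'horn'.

The stem for 'horn' ends in [g] in [fenulugu] but [dʒ] in [fenuludʒi].
But 'seed' keeps [g] in both environments ([bumapɛgu], [bumapɛgi]), so there is no rule changing /g/ to [dʒ] before the CAUS suffix.
The underlying segment must be /dʒ/; palato-alveolar /tʃ/ and /dʒ/ become [k] and [g] when no front vowel follows, yielding [g] there.
The underlying form of 'horn' is therefore /fenuludʒ/.

/fenuludʒ/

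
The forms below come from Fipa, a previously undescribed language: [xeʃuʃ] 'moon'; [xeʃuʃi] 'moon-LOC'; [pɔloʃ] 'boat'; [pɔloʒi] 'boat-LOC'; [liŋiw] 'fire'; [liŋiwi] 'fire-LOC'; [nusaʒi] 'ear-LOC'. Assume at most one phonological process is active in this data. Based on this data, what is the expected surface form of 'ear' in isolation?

The root 'boat' surfaces as [pɔloʃ] and [pɔloʒi], with a stem-final [ʃ] ~ [ʒ] alternation.
The stem 'moon' ([xeʃuʃ], [xeʃuʃi]) shows [ʃ] unchanged in both environments, so [ʃ] cannot be basic with [ʒ] derived before the LOC suffix.
Therefore /ʒ/ is basic and [ʃ] is derived by word-final obstruent devoicing (voiced obstruents become voiceless word-finally).
The one attested form of 'ear', [nusaʒi], shows underlying /nusaʒ/. Applying the same rule word-finally gives [nusaʃ].

[nusaʃ]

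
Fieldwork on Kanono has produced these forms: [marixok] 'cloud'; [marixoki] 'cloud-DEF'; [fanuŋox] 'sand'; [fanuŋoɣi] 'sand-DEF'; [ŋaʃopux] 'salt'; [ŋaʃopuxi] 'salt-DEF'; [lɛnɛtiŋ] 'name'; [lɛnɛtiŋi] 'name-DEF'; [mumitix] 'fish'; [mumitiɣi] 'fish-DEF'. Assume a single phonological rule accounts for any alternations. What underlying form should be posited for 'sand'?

In [fanuŋox] and [fanuŋoɣi] the final segment of 'sand' alternates: [x] ~ [ɣ].
The stem 'salt' ([ŋaʃopux], [ŋaʃopuxi]) shows [x] unchanged in both environments, so [x] cannot be basic with [ɣ] derived before the DEF suffix.
The alternation reflects word-final obstruent devoicing: voiced obstruents become voiceless word-finally. /ɣ/ is underlying.
The underlying form of 'sand' is therefore /fanuŋoɣ/.

/fanuŋoɣ/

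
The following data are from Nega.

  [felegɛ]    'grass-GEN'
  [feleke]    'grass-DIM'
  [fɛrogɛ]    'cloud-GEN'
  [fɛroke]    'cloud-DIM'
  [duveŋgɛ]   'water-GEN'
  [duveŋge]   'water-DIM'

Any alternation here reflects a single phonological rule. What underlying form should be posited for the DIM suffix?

The DIM morpheme has two allomorphs, [-ge] and [-ke].
The GEN suffix, which begins with [g], is invariant after every stem; so [g] is not altered by any rule here.
The DIM suffix is therefore /-ke/ underlyingly, with post-nasal voicing: voiceless stops become voiced after a nasal.

/-ke/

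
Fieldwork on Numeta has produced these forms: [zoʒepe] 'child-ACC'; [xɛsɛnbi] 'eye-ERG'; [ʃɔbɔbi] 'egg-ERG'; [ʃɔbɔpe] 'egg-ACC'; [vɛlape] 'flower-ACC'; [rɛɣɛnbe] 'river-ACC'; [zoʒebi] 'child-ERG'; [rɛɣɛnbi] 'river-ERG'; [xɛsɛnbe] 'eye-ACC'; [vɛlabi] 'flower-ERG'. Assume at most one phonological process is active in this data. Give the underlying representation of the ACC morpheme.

/-pe/

The ACC morpheme has two allomorphs, [-be] and [-pe].
By contrast the ERG suffix keeps its initial [b] throughout — that segment must be underlying.
So the underlying form is /-pe/, and voiceless stops become voiced after a nasal.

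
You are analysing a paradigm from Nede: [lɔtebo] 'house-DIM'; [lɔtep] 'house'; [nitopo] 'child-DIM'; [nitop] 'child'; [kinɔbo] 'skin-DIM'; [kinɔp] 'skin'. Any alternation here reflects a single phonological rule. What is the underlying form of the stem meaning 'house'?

'house' shows [b] ~ [p] at the end of the stem ([lɔtebo] vs [lɔtep]).
If /p/ were underlying and a rule turned it into [b] before the DIM suffix, 'child' would also alternate; but it has [p] in both [nitopo] and [nitop].
So /b/ is underlying, and a rule of word-final obstruent devoicing — voiced obstruents become voiceless word-finally — gives [p].
Hence 'house' is /lɔteb/ underlyingly.

/lɔteb/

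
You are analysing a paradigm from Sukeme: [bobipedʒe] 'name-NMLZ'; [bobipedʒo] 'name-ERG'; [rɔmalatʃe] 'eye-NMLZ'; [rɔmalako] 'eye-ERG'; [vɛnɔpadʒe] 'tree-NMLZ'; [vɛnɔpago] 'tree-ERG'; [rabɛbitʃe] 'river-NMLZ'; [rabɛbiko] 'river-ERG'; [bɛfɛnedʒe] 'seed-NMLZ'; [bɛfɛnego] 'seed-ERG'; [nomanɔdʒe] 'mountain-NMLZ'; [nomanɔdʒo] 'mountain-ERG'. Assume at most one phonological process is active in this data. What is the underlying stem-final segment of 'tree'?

In [vɛnɔpadʒe] and [vɛnɔpago] the final segment of 'tree' alternates: [dʒ] ~ [g].
The stem 'mountain' ([nomanɔdʒe], [nomanɔdʒo]) shows [dʒ] unchanged in both environments, so [dʒ] cannot be basic with [g] derived before the ERG suffix.
The underlying segment must be /g/; /k/ and /g/ become palato-alveolar [tʃ] and [dʒ] before a front vowel, yielding [dʒ] there.

/g/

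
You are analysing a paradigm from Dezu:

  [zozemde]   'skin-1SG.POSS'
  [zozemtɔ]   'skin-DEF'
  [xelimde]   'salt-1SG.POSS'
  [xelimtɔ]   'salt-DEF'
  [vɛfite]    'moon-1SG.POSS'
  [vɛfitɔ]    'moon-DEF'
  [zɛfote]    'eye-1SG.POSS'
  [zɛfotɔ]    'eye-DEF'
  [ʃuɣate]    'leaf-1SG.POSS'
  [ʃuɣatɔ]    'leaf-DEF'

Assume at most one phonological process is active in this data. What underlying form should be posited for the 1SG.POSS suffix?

The 1SG.POSS morpheme has two allomorphs, [-de] and [-te].
By contrast the DEF suffix keeps its initial [t] throughout — that segment must be underlying.
So the underlying form is /-de/, and voiced stops become voiceless after a vowel.

/-de/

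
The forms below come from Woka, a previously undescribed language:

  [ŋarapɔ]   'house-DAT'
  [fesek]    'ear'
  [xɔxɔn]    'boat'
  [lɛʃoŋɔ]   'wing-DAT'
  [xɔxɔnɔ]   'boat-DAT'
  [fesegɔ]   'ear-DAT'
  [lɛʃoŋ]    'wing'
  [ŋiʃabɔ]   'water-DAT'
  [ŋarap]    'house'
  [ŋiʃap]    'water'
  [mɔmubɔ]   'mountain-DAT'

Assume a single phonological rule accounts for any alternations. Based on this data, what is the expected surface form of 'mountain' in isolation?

[mɔmup]

'water' shows [b] ~ [p] at the end of the stem ([ŋiʃabɔ] vs [ŋiʃap]).
But 'house' keeps [p] in both environments ([ŋarapɔ], [ŋarap]), so there is no rule changing /p/ to [b] before the DAT suffix.
The underlying segment must be /b/; voiced obstruents become voiceless word-finally, yielding [p] there.
From [mɔmubɔ] the stem 'mountain' is /mɔmub/; word-finally this yields [mɔmup].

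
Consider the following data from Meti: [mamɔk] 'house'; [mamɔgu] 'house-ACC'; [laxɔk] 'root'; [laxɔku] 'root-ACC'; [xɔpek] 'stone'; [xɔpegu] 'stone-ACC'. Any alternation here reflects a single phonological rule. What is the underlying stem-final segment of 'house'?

'house' shows [k] ~ [g] at the end of the stem ([mamɔk] vs [mamɔgu]).
But 'root' keeps [k] in both environments ([laxɔk], [laxɔku]), so there is no rule changing /k/ to [g] before the ACC suffix.
Therefore /g/ is basic and [k] is derived by word-final obstruent devoicing (voiced obstruents become voiceless word-finally).

/g/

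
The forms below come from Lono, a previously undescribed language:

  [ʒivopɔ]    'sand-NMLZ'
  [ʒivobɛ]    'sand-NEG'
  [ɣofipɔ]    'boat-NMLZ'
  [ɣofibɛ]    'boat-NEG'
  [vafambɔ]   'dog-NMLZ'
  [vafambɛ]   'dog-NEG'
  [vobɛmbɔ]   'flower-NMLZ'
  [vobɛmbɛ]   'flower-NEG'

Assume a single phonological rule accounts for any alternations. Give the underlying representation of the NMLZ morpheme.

/-pɔ/

The NMLZ suffix surfaces as [-bɔ] and [-pɔ], depending on the final segment of the stem.
By contrast the NEG suffix keeps its initial [b] throughout — that segment must be underlying.
The NMLZ suffix is therefore /-pɔ/ underlyingly, with post-nasal voicing: voiceless stops become voiced after a nasal.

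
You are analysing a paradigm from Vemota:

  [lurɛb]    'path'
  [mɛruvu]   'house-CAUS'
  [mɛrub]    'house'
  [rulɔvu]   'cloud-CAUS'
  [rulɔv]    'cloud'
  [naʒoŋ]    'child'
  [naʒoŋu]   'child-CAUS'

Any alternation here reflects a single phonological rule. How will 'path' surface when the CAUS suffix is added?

[lurɛvu]

'house' shows [b] ~ [v] at the end of the stem ([mɛrub] vs [mɛruvu]).
The stem 'cloud' ([rulɔv], [rulɔvu]) shows [v] unchanged in both environments, so [v] cannot be basic with [b] derived in isolation.
So /b/ is underlying, and a rule of intervocalic spirantization — voiced stops become fricatives between vowels — gives [v].
From [lurɛb] the stem 'path' is /lurɛb/; between vowels this yields [lurɛvu].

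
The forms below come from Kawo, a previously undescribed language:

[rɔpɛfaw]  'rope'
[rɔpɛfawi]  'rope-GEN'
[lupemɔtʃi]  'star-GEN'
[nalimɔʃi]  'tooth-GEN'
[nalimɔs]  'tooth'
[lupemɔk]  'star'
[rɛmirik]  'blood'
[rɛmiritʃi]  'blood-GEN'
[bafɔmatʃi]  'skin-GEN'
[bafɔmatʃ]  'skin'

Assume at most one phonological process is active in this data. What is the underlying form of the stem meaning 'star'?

The root 'star' surfaces as [lupemɔtʃi] and [lupemɔk], with a stem-final [tʃ] ~ [k] alternation.
The stem 'skin' ([bafɔmatʃi], [bafɔmatʃ]) shows [tʃ] unchanged in both environments, so [tʃ] cannot be basic with [k] derived in isolation.
So /k/ is underlying, and a rule of palatalization before a front vowel — /k/ and /s/ become palato-alveolar [tʃ] and [ʃ] before a front vowel — gives [tʃ].

/lupemɔk/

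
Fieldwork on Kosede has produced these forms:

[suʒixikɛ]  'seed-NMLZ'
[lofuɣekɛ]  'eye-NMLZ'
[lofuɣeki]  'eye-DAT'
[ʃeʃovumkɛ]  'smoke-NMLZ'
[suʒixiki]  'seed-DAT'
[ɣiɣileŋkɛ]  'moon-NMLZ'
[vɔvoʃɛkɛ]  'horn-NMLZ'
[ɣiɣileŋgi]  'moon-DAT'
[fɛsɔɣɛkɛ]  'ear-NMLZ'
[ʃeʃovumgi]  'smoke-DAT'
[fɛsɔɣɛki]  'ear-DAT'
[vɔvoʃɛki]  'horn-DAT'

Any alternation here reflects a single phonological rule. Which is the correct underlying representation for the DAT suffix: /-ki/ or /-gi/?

/-gi/

The DAT morpheme has two allomorphs, [-gi] and [-ki].
The NMLZ suffix, which begins with [k], is invariant after every stem; so [k] is not altered by any rule here.
The DAT suffix is therefore /-gi/ underlyingly, with post-vocalic devoicing: voiced stops become voiceless after a vowel.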